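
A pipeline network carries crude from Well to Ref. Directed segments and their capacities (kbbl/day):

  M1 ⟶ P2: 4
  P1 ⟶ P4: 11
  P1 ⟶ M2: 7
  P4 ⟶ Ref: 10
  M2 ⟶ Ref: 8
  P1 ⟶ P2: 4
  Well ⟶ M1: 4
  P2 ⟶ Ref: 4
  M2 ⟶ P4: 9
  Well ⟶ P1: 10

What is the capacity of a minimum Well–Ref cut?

14

Augment Well→P1→P2→Ref: bottleneck 4, flow now 4.
Augment Well→P1→P4→Ref: bottleneck 6, flow now 10.
Augment Well→M1→P2→P1→P4→Ref: bottleneck 4, flow now 14. (uses reverse residual edge)
No augmenting path remains; maximum flow = 14.
By max-flow min-cut, the minimum cut capacity equals the max flow.
In the residual graph, reachable from Well: {Well}.
Min-cut edges: Well→P1 (10), Well→M1 (4); capacity 10 + 4 = 14.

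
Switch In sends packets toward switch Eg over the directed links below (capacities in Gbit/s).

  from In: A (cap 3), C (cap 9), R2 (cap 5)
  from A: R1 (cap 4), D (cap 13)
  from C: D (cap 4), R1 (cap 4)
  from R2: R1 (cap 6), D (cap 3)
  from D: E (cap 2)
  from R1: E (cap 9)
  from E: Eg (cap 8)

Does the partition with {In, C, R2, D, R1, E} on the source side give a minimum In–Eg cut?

No — its capacity is 11, but the minimum cut has capacity 8.

Given cut capacity: 3 + 8 = 11.
Augment In→A→D→E→Eg: bottleneck 2, flow now 2.
Augment In→A→R1→E→Eg: bottleneck 1, flow now 3.
Augment In→C→R1→E→Eg: bottleneck 4, flow now 7.
Augment In→R2→R1→E→Eg: bottleneck 1, flow now 8.
No augmenting path remains; maximum flow = 8.
In the residual graph, reachable from In: {In, A, C, R2, D, R1, E}.
Min-cut edges: E→Eg (8); capacity 8 = 8.
Cut capacity 11 exceeds the max flow 8, so it is not minimum.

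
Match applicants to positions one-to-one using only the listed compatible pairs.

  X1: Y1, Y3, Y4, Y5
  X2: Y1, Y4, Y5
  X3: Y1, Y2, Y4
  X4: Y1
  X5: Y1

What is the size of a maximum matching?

4

Unit-capacity flow: source→left, listed edges, right→sink; max matching = max flow.
Augmenting path X1→Y1 (+1); matched 1.
Augmenting path X2→Y4 (+1); matched 2.
Augmenting path X3→Y2 (+1); matched 3.
Augmenting path X4→Y1→X1→Y3 (+1); matched 4.
No augmenting path remains; maximum matching = 4.
König certificate: {X1, X2, X3, Y1} is a vertex cover of size 4 (every listed pair touches it), so no matching can be larger.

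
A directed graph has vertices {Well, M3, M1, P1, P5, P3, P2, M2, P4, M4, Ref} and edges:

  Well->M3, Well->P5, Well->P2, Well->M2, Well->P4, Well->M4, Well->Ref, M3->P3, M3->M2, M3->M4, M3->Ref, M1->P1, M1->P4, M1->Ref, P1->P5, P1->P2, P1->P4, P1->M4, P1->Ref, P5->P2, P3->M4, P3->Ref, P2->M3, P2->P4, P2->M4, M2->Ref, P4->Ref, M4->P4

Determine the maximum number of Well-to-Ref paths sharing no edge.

Assign every edge capacity 1; by Menger, the answer equals the max flow.
Path Well→Ref (+1); total 1.
Path Well→M3→Ref (+1); total 2.
Path Well→M2→Ref (+1); total 3.
Path Well→P4→Ref (+1); total 4.
Path Well→P2→M3→P3→Ref (+1); total 5.
No residual Well→Ref path; max flow = 5.
Certifying cut of size 5: {P2→M3, P4→Ref, Well→M2, Well→M3, Well→Ref}.

5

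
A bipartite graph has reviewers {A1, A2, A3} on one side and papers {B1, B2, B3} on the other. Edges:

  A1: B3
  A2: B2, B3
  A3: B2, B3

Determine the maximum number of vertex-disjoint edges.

2

Unit-capacity flow: source→left, listed edges, right→sink; max matching = max flow.
Augmenting path A1→B3 (+1); matched 1.
Augmenting path A2→B2 (+1); matched 2.
No augmenting path remains; maximum matching = 2.
König certificate: {B2, B3} is a vertex cover of size 2 (every listed pair touches it), so no matching can be larger.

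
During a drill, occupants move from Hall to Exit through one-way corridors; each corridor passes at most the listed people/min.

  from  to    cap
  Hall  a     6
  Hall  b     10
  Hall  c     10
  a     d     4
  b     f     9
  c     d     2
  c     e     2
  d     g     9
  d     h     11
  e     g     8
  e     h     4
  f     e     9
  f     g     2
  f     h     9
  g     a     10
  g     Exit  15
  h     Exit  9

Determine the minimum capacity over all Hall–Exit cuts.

17

Augment Hall→a→d→g→Exit: bottleneck 4, flow now 4.
Augment Hall→b→f→g→Exit: bottleneck 2, flow now 6.
Augment Hall→b→f→h→Exit: bottleneck 7, flow now 13.
Augment Hall→c→d→g→Exit: bottleneck 2, flow now 15.
Augment Hall→c→e→g→Exit: bottleneck 2, flow now 17.
No augmenting path remains; maximum flow = 17.
By max-flow min-cut, the minimum cut capacity equals the max flow.
In the residual graph, reachable from Hall: {Hall, a, b, c}.
Min-cut edges: a→d (4), b→f (9), c→d (2), c→e (2); capacity 4 + 9 + 2 + 2 = 17.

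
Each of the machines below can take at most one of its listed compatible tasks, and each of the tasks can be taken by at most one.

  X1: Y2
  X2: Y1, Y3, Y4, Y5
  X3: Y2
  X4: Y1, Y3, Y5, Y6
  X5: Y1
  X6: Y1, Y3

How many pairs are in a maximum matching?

Unit-capacity flow: source→left, listed edges, right→sink; max matching = max flow.
Augmenting path X1→Y2 (+1); matched 1.
Augmenting path X2→Y1 (+1); matched 2.
Augmenting path X4→Y3 (+1); matched 3.
Augmenting path X5→Y1→X2→Y4 (+1); matched 4.
Augmenting path X6→Y3→X4→Y5 (+1); matched 5.
No augmenting path remains; maximum matching = 5.
König certificate: {X2, X4, X5, X6, Y2} is a vertex cover of size 5 (every listed pair touches it), so no matching can be larger.

5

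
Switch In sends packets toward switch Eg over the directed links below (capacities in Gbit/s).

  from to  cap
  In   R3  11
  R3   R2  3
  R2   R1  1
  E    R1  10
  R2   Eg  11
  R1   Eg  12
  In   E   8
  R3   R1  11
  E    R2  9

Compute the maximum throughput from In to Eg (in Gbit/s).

Augment In→R3→R1→Eg: bottleneck 11, flow now 11.
Augment In→E→R1→Eg: bottleneck 1, flow now 12.
Augment In→E→R2→Eg: bottleneck 7, flow now 19.
No augmenting path remains; maximum flow = 19.
In the residual graph, reachable from In: {In}.
Min-cut edges: In→R3 (11), In→E (8); capacity 11 + 8 = 19.
This cut is saturated, so no flow can exceed 19.

19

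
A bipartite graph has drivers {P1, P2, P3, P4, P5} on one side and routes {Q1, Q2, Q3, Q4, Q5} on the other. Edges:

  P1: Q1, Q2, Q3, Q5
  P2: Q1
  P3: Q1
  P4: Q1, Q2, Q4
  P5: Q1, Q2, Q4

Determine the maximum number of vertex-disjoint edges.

Unit-capacity flow: source→left, listed edges, right→sink; max matching = max flow.
Augmenting path P1→Q1 (+1); matched 1.
Augmenting path P4→Q2 (+1); matched 2.
Augmenting path P5→Q4 (+1); matched 3.
Augmenting path P2→Q1→P1→Q3 (+1); matched 4.
No augmenting path remains; maximum matching = 4.
König certificate: {P1, P4, P5, Q1} is a vertex cover of size 4 (every listed pair touches it), so no matching can be larger.

4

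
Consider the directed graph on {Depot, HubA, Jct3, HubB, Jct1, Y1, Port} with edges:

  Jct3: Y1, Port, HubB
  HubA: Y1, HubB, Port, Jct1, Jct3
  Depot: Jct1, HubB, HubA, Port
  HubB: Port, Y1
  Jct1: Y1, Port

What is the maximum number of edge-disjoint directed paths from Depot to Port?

4

Assign every edge capacity 1; by Menger, the answer equals the max flow.
Path Depot→Port (+1); total 1.
Path Depot→HubA→Port (+1); total 2.
Path Depot→HubB→Port (+1); total 3.
Path Depot→Jct1→Port (+1); total 4.
No residual Depot→Port path; max flow = 4.
Certifying cut of size 4: {Depot→HubA, Depot→HubB, Depot→Jct1, Depot→Port}.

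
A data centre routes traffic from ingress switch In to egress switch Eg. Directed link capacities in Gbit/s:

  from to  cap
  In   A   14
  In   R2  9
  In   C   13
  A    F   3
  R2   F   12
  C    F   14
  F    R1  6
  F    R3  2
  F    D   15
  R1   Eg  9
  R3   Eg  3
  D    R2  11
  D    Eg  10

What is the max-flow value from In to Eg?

Augment In→A→F→R1→Eg: bottleneck 3, flow now 3.
Augment In→R2→F→R1→Eg: bottleneck 3, flow now 6.
Augment In→R2→F→R3→Eg: bottleneck 2, flow now 8.
Augment In→R2→F→D→Eg: bottleneck 4, flow now 12.
Augment In→C→F→D→Eg: bottleneck 6, flow now 18.
No augmenting path remains; maximum flow = 18.
In the residual graph, reachable from In: {In, A, R2, C, F, D}.
Min-cut edges: F→R1 (6), F→R3 (2), D→Eg (10); capacity 6 + 2 + 10 = 18.
This cut is saturated, so no flow can exceed 18.

18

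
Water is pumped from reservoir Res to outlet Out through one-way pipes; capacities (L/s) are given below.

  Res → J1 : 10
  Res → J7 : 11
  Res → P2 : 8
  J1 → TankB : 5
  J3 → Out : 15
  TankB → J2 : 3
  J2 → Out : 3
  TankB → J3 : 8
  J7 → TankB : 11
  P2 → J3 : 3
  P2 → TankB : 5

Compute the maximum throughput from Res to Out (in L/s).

Augment Res→P2→J3→Out: bottleneck 3, flow now 3.
Augment Res→P2→TankB→J3→Out: bottleneck 5, flow now 8.
Augment Res→J1→TankB→J3→Out: bottleneck 3, flow now 11.
Augment Res→J1→TankB→J2→Out: bottleneck 2, flow now 13.
Augment Res→J7→TankB→J2→Out: bottleneck 1, flow now 14.
No augmenting path remains; maximum flow = 14.
In the residual graph, reachable from Res: {Res, P2, J1, J7, TankB}.
Min-cut edges: P2→J3 (3), TankB→J3 (8), TankB→J2 (3); capacity 3 + 8 + 3 = 14.
This cut is saturated, so no flow can exceed 14.

14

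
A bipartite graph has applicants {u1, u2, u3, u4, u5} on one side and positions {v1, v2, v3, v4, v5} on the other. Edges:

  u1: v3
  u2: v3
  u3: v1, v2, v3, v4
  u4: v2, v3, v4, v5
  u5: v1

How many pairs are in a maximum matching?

4

Unit-capacity flow: source→left, listed edges, right→sink; max matching = max flow.
Augmenting path u1→v3 (+1); matched 1.
Augmenting path u3→v1 (+1); matched 2.
Augmenting path u4→v2 (+1); matched 3.
Augmenting path u5→v1→u3→v4 (+1); matched 4.
No augmenting path remains; maximum matching = 4.
König certificate: {u3, u4, u5, v3} is a vertex cover of size 4 (every listed pair touches it), so no matching can be larger.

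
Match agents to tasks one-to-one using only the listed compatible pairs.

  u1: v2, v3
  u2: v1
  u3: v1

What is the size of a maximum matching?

2

Unit-capacity flow: source→left, listed edges, right→sink; max matching = max flow.
Augmenting path u1→v2 (+1); matched 1.
Augmenting path u2→v1 (+1); matched 2.
No augmenting path remains; maximum matching = 2.
König certificate: {u1, v1} is a vertex cover of size 2 (every listed pair touches it), so no matching can be larger.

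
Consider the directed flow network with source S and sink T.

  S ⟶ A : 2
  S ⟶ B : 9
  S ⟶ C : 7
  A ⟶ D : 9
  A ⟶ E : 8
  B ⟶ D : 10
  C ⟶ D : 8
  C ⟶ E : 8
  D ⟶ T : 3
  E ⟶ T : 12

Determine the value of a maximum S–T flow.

12

Augment S→A→D→T: bottleneck 2, flow now 2.
Augment S→B→D→T: bottleneck 1, flow now 3.
Augment S→C→E→T: bottleneck 7, flow now 10.
Augment S→B→D→A→E→T: bottleneck 2, flow now 12. (uses reverse residual edge)
No augmenting path remains; maximum flow = 12.
In the residual graph, reachable from S: {S, B, D}.
Min-cut edges: S→A (2), S→C (7), D→T (3); capacity 2 + 7 + 3 = 12.
This cut is saturated, so no flow can exceed 12.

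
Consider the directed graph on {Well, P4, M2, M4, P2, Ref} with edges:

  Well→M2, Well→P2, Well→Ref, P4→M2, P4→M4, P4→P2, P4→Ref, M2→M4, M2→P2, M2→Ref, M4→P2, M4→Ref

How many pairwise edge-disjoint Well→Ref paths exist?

2

Assign every edge capacity 1; by Menger, the answer equals the max flow.
Path Well→Ref (+1); total 1.
Path Well→M2→Ref (+1); total 2.
No residual Well→Ref path; max flow = 2.
Certifying cut of size 2: {Well→M2, Well→Ref}.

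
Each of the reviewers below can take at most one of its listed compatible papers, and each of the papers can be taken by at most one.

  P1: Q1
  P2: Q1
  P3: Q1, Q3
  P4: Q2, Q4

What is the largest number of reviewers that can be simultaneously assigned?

3

Unit-capacity flow: source→left, listed edges, right→sink; max matching = max flow.
Augmenting path P1→Q1 (+1); matched 1.
Augmenting path P3→Q3 (+1); matched 2.
Augmenting path P4→Q2 (+1); matched 3.
No augmenting path remains; maximum matching = 3.
König certificate: {P3, P4, Q1} is a vertex cover of size 3 (every listed pair touches it), so no matching can be larger.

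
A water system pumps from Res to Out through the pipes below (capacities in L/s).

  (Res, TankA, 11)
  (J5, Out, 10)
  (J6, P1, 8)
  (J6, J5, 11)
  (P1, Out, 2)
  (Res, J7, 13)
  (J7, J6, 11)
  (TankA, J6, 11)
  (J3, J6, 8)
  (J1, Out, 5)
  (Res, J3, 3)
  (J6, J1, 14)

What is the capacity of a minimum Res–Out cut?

17

Augment Res→TankA→J6→J5→Out: bottleneck 10, flow now 10.
Augment Res→TankA→J6→P1→Out: bottleneck 1, flow now 11.
Augment Res→J7→J6→P1→Out: bottleneck 1, flow now 12.
Augment Res→J7→J6→J1→Out: bottleneck 5, flow now 17.
No augmenting path remains; maximum flow = 17.
By max-flow min-cut, the minimum cut capacity equals the max flow.
In the residual graph, reachable from Res: {Res, TankA, J7, J3, J6, J5, P1, J1}.
Min-cut edges: J5→Out (10), P1→Out (2), J1→Out (5); capacity 10 + 2 + 5 = 17.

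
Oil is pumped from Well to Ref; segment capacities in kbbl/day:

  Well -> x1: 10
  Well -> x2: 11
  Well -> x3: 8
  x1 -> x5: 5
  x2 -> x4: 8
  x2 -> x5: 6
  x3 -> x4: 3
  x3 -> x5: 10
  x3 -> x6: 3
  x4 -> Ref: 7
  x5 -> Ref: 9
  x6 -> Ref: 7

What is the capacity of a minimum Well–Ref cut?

Augment Well→x1→x5→Ref: bottleneck 5, flow now 5.
Augment Well→x2→x4→Ref: bottleneck 7, flow now 12.
Augment Well→x2→x5→Ref: bottleneck 4, flow now 16.
Augment Well→x3→x6→Ref: bottleneck 3, flow now 19.
No augmenting path remains; maximum flow = 19.
By max-flow min-cut, the minimum cut capacity equals the max flow.
In the residual graph, reachable from Well: {Well, x1, x2, x3, x4, x5}.
Min-cut edges: x3→x6 (3), x4→Ref (7), x5→Ref (9); capacity 3 + 7 + 9 = 19.

19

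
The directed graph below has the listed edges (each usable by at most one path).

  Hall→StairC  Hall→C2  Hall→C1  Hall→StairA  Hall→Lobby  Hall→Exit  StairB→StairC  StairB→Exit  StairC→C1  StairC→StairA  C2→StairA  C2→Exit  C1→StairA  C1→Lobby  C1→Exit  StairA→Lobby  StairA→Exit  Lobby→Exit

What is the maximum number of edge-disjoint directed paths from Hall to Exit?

Assign every edge capacity 1; by Menger, the answer equals the max flow.
Path Hall→Exit (+1); total 1.
Path Hall→C2→Exit (+1); total 2.
Path Hall→C1→Exit (+1); total 3.
Path Hall→StairA→Exit (+1); total 4.
Path Hall→Lobby→Exit (+1); total 5.
No residual Hall→Exit path; max flow = 5.
Certifying cut of size 5: {C1→Exit, Hall→C2, Hall→Exit, Lobby→Exit, StairA→Exit}.

5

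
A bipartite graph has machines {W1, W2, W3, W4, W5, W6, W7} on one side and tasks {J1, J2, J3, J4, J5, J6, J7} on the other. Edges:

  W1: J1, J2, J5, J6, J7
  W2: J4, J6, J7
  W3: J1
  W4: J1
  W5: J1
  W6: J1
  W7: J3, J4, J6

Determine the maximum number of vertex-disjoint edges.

Unit-capacity flow: source→left, listed edges, right→sink; max matching = max flow.
Augmenting path W1→J1 (+1); matched 1.
Augmenting path W2→J4 (+1); matched 2.
Augmenting path W7→J3 (+1); matched 3.
Augmenting path W3→J1→W1→J2 (+1); matched 4.
No augmenting path remains; maximum matching = 4.
König certificate: {W1, W2, W7, J1} is a vertex cover of size 4 (every listed pair touches it), so no matching can be larger.

4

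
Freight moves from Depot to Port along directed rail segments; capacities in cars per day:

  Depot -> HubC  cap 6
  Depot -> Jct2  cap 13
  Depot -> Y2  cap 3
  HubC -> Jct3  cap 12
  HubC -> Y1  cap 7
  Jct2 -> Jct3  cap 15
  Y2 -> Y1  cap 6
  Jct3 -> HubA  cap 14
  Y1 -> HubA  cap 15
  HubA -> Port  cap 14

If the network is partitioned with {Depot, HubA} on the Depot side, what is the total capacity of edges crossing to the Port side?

Edges leaving {Depot, HubA}: Depot→HubC (6), Depot→Jct2 (13), Depot→Y2 (3), HubA→Port (14).
Cut capacity = 6 + 13 + 3 + 14 = 36.

36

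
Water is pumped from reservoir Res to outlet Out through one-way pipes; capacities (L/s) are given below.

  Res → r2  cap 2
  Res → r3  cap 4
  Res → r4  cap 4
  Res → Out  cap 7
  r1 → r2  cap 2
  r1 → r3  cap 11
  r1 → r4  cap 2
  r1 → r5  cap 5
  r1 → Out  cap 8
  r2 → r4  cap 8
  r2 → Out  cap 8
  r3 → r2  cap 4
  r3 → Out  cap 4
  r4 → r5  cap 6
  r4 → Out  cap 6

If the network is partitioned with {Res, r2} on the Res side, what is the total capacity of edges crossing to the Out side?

Edges leaving {Res, r2}: Res→r3 (4), Res→r4 (4), Res→Out (7), r2→r4 (8), r2→Out (8).
Cut capacity = 4 + 4 + 7 + 8 + 8 = 31.

31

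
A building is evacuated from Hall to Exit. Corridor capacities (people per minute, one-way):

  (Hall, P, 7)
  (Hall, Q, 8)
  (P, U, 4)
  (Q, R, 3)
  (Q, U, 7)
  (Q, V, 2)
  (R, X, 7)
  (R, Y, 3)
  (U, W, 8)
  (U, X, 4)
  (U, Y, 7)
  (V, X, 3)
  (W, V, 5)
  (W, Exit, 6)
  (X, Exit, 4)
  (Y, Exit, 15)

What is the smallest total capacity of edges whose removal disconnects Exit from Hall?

Augment Hall→P→U→W→Exit: bottleneck 4, flow now 4.
Augment Hall→Q→R→X→Exit: bottleneck 3, flow now 7.
Augment Hall→Q→U→W→Exit: bottleneck 2, flow now 9.
Augment Hall→Q→U→X→Exit: bottleneck 1, flow now 10.
Augment Hall→Q→U→Y→Exit: bottleneck 2, flow now 12.
No augmenting path remains; maximum flow = 12.
By max-flow min-cut, the minimum cut capacity equals the max flow.
In the residual graph, reachable from Hall: {Hall, P}.
Min-cut edges: Hall→Q (8), P→U (4); capacity 8 + 4 = 12.

12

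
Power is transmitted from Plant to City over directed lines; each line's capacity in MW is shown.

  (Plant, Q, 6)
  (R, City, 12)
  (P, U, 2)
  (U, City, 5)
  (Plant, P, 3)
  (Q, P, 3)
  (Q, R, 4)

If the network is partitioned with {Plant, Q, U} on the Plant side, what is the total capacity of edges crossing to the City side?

Edges leaving {Plant, Q, U}: Plant→P (3), Q→P (3), Q→R (4), U→City (5).
Cut capacity = 3 + 3 + 4 + 5 = 15.

15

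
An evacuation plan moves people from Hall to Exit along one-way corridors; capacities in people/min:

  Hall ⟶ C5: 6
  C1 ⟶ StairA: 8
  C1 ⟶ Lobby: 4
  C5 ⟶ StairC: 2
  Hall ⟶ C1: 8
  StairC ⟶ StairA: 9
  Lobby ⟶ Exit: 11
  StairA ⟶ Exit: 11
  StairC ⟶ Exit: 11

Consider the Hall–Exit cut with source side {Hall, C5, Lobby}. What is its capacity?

21

Edges leaving {Hall, C5, Lobby}: Hall→C1 (8), C5→StairC (2), Lobby→Exit (11).
Cut capacity = 8 + 2 + 11 = 21.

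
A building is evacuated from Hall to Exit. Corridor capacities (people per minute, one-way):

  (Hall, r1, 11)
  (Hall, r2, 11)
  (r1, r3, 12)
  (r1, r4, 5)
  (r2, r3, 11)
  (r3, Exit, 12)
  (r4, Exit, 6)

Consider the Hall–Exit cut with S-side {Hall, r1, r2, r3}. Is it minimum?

Given cut capacity: 5 + 12 = 17.
Augment Hall→r1→r3→Exit: bottleneck 11, flow now 11.
Augment Hall→r2→r3→Exit: bottleneck 1, flow now 12.
Augment Hall→r2→r3→r1→r4→Exit: bottleneck 5, flow now 17. (uses reverse residual edge)
No augmenting path remains; maximum flow = 17.
Cut capacity 17 equals the max flow, so it is a minimum cut.

Yes — it is a minimum cut (capacity 17).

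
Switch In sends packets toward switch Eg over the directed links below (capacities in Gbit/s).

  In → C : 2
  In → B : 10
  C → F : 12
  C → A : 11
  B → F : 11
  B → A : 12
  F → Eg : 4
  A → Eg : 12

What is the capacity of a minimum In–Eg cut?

12

Augment In→C→F→Eg: bottleneck 2, flow now 2.
Augment In→B→F→Eg: bottleneck 2, flow now 4.
Augment In→B→A→Eg: bottleneck 8, flow now 12.
No augmenting path remains; maximum flow = 12.
By max-flow min-cut, the minimum cut capacity equals the max flow.
In the residual graph, reachable from In: {In}.
Min-cut edges: In→C (2), In→B (10); capacity 2 + 10 = 12.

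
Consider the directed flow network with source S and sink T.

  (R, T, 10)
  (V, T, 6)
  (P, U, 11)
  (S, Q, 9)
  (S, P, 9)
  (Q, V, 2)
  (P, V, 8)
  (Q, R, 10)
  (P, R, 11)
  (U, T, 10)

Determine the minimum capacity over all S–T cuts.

Augment S→P→R→T: bottleneck 9, flow now 9.
Augment S→Q→R→T: bottleneck 1, flow now 10.
Augment S→Q→V→T: bottleneck 2, flow now 12.
Augment S→Q→R→P→U→T: bottleneck 6, flow now 18. (uses reverse residual edge)
No augmenting path remains; maximum flow = 18.
By max-flow min-cut, the minimum cut capacity equals the max flow.
In the residual graph, reachable from S: {S}.
Min-cut edges: S→P (9), S→Q (9); capacity 9 + 9 = 18.

18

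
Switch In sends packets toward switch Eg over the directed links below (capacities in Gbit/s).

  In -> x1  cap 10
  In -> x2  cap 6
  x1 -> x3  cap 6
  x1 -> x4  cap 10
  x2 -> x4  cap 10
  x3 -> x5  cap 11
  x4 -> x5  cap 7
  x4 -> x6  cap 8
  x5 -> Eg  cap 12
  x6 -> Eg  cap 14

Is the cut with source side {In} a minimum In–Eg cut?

Yes — it is a minimum cut (capacity 16).

Given cut capacity: 10 + 6 = 16.
Augment In→x1→x3→x5→Eg: bottleneck 6, flow now 6.
Augment In→x1→x4→x5→Eg: bottleneck 4, flow now 10.
Augment In→x2→x4→x5→Eg: bottleneck 2, flow now 12.
Augment In→x2→x4→x6→Eg: bottleneck 4, flow now 16.
No augmenting path remains; maximum flow = 16.
Cut capacity 16 equals the max flow, so it is a minimum cut.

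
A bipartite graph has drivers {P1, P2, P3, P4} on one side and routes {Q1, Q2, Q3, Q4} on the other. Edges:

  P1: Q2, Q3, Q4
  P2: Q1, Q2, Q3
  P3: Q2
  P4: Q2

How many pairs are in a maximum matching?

3

Unit-capacity flow: source→left, listed edges, right→sink; max matching = max flow.
Augmenting path P1→Q2 (+1); matched 1.
Augmenting path P2→Q1 (+1); matched 2.
Augmenting path P3→Q2→P1→Q3 (+1); matched 3.
No augmenting path remains; maximum matching = 3.
König certificate: {P1, P2, Q2} is a vertex cover of size 3 (every listed pair touches it), so no matching can be larger.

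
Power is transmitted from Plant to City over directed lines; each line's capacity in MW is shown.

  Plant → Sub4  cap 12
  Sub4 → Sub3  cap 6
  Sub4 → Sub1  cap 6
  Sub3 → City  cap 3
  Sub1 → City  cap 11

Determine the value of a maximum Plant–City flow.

Augment Plant→Sub4→Sub3→City: bottleneck 3, flow now 3.
Augment Plant→Sub4→Sub1→City: bottleneck 6, flow now 9.
No augmenting path remains; maximum flow = 9.
In the residual graph, reachable from Plant: {Plant, Sub4, Sub3}.
Min-cut edges: Sub4→Sub1 (6), Sub3→City (3); capacity 6 + 3 = 9.
This cut is saturated, so no flow can exceed 9.

9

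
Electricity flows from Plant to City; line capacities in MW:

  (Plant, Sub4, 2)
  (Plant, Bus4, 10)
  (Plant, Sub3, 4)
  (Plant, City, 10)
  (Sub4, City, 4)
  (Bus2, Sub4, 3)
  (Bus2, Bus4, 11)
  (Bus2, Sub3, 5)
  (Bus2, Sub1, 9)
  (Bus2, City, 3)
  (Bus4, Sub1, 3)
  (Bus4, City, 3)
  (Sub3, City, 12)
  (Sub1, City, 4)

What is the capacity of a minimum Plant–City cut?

Augment Plant→City: bottleneck 10, flow now 10.
Augment Plant→Sub4→City: bottleneck 2, flow now 12.
Augment Plant→Bus4→City: bottleneck 3, flow now 15.
Augment Plant→Sub3→City: bottleneck 4, flow now 19.
Augment Plant→Bus4→Sub1→City: bottleneck 3, flow now 22.
No augmenting path remains; maximum flow = 22.
By max-flow min-cut, the minimum cut capacity equals the max flow.
In the residual graph, reachable from Plant: {Plant, Bus4}.
Min-cut edges: Plant→Sub4 (2), Plant→Sub3 (4), Plant→City (10), Bus4→Sub1 (3), Bus4→City (3); capacity 2 + 4 + 10 + 3 + 3 = 22.

22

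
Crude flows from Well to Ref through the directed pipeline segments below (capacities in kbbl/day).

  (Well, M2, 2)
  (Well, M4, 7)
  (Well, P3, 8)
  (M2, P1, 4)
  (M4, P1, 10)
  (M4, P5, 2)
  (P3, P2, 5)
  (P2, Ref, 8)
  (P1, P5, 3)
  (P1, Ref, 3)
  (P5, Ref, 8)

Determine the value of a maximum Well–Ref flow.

13

Augment Well→M2→P1→Ref: bottleneck 2, flow now 2.
Augment Well→M4→P1→Ref: bottleneck 1, flow now 3.
Augment Well→M4→P5→Ref: bottleneck 2, flow now 5.
Augment Well→P3→P2→Ref: bottleneck 5, flow now 10.
Augment Well→M4→P1→P5→Ref: bottleneck 3, flow now 13.
No augmenting path remains; maximum flow = 13.
In the residual graph, reachable from Well: {Well, M2, M4, P3, P1}.
Min-cut edges: M4→P5 (2), P3→P2 (5), P1→P5 (3), P1→Ref (3); capacity 2 + 5 + 3 + 3 = 13.
This cut is saturated, so no flow can exceed 13.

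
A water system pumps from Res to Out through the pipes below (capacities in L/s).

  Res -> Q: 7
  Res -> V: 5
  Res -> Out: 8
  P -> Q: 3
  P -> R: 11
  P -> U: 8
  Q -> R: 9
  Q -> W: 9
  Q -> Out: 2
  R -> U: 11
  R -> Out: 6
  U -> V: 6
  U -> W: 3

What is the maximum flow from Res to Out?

15

Augment Res→Out: bottleneck 8, flow now 8.
Augment Res→Q→Out: bottleneck 2, flow now 10.
Augment Res→Q→R→Out: bottleneck 5, flow now 15.
No augmenting path remains; maximum flow = 15.
In the residual graph, reachable from Res: {Res, V}.
Min-cut edges: Res→Q (7), Res→Out (8); capacity 7 + 8 = 15.
This cut is saturated, so no flow can exceed 15.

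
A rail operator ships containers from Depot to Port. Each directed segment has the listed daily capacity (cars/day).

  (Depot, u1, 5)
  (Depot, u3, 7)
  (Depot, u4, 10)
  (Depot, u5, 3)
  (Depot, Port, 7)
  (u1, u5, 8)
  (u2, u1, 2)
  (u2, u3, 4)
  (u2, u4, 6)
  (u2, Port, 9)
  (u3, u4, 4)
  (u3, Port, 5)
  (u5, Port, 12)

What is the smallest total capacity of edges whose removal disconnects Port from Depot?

20

Augment Depot→Port: bottleneck 7, flow now 7.
Augment Depot→u3→Port: bottleneck 5, flow now 12.
Augment Depot→u5→Port: bottleneck 3, flow now 15.
Augment Depot→u1→u5→Port: bottleneck 5, flow now 20.
No augmenting path remains; maximum flow = 20.
By max-flow min-cut, the minimum cut capacity equals the max flow.
In the residual graph, reachable from Depot: {Depot, u3, u4}.
Min-cut edges: Depot→u1 (5), Depot→u5 (3), Depot→Port (7), u3→Port (5); capacity 5 + 3 + 7 + 5 = 20.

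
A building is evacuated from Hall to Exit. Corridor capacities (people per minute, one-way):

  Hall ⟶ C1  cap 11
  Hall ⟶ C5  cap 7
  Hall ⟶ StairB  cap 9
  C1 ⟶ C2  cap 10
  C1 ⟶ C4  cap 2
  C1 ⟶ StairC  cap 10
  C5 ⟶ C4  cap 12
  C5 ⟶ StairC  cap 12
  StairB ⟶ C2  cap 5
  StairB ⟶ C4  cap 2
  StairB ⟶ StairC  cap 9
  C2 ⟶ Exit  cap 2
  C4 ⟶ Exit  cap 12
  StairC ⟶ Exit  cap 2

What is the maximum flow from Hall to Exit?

15

Augment Hall→C1→C2→Exit: bottleneck 2, flow now 2.
Augment Hall→C1→C4→Exit: bottleneck 2, flow now 4.
Augment Hall→C1→StairC→Exit: bottleneck 2, flow now 6.
Augment Hall→C5→C4→Exit: bottleneck 7, flow now 13.
Augment Hall→StairB→C4→Exit: bottleneck 2, flow now 15.
No augmenting path remains; maximum flow = 15.
In the residual graph, reachable from Hall: {Hall, C1, StairB, C2, StairC}.
Min-cut edges: Hall→C5 (7), C1→C4 (2), StairB→C4 (2), C2→Exit (2), StairC→Exit (2); capacity 7 + 2 + 2 + 2 + 2 = 15.
This cut is saturated, so no flow can exceed 15.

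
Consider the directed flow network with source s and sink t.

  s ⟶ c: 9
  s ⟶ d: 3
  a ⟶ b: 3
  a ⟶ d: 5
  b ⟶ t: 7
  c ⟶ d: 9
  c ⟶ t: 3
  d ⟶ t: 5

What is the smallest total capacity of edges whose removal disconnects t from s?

8

Augment s→c→t: bottleneck 3, flow now 3.
Augment s→d→t: bottleneck 3, flow now 6.
Augment s→c→d→t: bottleneck 2, flow now 8.
No augmenting path remains; maximum flow = 8.
By max-flow min-cut, the minimum cut capacity equals the max flow.
In the residual graph, reachable from s: {s, c, d}.
Min-cut edges: c→t (3), d→t (5); capacity 3 + 5 = 8.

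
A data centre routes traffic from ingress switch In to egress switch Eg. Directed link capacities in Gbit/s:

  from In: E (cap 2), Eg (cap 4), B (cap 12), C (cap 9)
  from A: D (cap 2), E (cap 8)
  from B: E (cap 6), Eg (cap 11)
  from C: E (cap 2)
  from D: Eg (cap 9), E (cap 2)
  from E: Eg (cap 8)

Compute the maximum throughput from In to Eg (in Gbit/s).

Augment In→Eg: bottleneck 4, flow now 4.
Augment In→B→Eg: bottleneck 11, flow now 15.
Augment In→E→Eg: bottleneck 2, flow now 17.
Augment In→B→E→Eg: bottleneck 1, flow now 18.
Augment In→C→E→Eg: bottleneck 2, flow now 20.
No augmenting path remains; maximum flow = 20.
In the residual graph, reachable from In: {In, C}.
Min-cut edges: In→B (12), In→E (2), In→Eg (4), C→E (2); capacity 12 + 2 + 4 + 2 = 20.
This cut is saturated, so no flow can exceed 20.

20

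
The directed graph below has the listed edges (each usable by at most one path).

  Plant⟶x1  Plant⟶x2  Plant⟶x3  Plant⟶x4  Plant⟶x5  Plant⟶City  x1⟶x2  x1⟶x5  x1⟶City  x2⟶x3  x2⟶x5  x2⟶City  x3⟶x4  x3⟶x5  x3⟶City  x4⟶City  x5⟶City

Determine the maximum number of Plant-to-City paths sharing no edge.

Assign every edge capacity 1; by Menger, the answer equals the max flow.
Path Plant→City (+1); total 1.
Path Plant→x1→City (+1); total 2.
Path Plant→x2→City (+1); total 3.
Path Plant→x3→City (+1); total 4.
Path Plant→x4→City (+1); total 5.
Path Plant→x5→City (+1); total 6.
No residual Plant→City path; max flow = 6.
Certifying cut of size 6: {Plant→City, Plant→x1, Plant→x2, Plant→x3, Plant→x4, Plant→x5}.

6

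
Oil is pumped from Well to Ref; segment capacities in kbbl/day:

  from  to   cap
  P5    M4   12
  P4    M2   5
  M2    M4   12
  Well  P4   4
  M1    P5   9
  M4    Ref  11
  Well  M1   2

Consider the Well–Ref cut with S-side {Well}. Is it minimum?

Yes — it is a minimum cut (capacity 6).

Given cut capacity: 4 + 2 = 6.
Augment Well→P4→M2→M4→Ref: bottleneck 4, flow now 4.
Augment Well→M1→P5→M4→Ref: bottleneck 2, flow now 6.
No augmenting path remains; maximum flow = 6.
Cut capacity 6 equals the max flow, so it is a minimum cut.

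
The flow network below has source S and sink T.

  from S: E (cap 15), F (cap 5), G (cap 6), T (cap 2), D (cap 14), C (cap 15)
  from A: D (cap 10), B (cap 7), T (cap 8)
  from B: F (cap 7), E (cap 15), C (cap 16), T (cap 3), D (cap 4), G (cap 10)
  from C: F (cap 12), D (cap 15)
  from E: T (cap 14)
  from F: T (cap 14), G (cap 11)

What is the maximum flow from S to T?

30

Augment S→T: bottleneck 2, flow now 2.
Augment S→E→T: bottleneck 14, flow now 16.
Augment S→F→T: bottleneck 5, flow now 21.
Augment S→C→F→T: bottleneck 9, flow now 30.
No augmenting path remains; maximum flow = 30.
In the residual graph, reachable from S: {S, C, D, E, F, G}.
Min-cut edges: S→T (2), E→T (14), F→T (14); capacity 2 + 14 + 14 = 30.
This cut is saturated, so no flow can exceed 30.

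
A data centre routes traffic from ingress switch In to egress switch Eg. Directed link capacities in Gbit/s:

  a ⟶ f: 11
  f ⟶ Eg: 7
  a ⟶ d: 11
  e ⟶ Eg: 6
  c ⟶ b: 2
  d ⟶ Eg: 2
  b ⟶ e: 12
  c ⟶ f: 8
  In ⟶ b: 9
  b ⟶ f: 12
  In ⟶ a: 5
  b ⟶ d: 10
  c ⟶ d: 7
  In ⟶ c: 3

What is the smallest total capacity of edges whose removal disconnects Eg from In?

15

Augment In→a→d→Eg: bottleneck 2, flow now 2.
Augment In→a→f→Eg: bottleneck 3, flow now 5.
Augment In→b→e→Eg: bottleneck 6, flow now 11.
Augment In→b→f→Eg: bottleneck 3, flow now 14.
Augment In→c→f→Eg: bottleneck 1, flow now 15.
No augmenting path remains; maximum flow = 15.
By max-flow min-cut, the minimum cut capacity equals the max flow.
In the residual graph, reachable from In: {In, a, b, c, d, e, f}.
Min-cut edges: d→Eg (2), e→Eg (6), f→Eg (7); capacity 2 + 6 + 7 = 15.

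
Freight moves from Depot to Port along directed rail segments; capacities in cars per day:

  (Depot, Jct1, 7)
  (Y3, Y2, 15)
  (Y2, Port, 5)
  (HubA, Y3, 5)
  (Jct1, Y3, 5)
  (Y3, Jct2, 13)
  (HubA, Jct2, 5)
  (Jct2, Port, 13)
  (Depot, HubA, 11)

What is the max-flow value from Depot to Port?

15

Augment Depot→HubA→Jct2→Port: bottleneck 5, flow now 5.
Augment Depot→Jct1→Y3→Jct2→Port: bottleneck 5, flow now 10.
Augment Depot→HubA→Y3→Jct2→Port: bottleneck 3, flow now 13.
Augment Depot→HubA→Y3→Y2→Port: bottleneck 2, flow now 15.
No augmenting path remains; maximum flow = 15.
In the residual graph, reachable from Depot: {Depot, Jct1, HubA}.
Min-cut edges: Jct1→Y3 (5), HubA→Y3 (5), HubA→Jct2 (5); capacity 5 + 5 + 5 = 15.
This cut is saturated, so no flow can exceed 15.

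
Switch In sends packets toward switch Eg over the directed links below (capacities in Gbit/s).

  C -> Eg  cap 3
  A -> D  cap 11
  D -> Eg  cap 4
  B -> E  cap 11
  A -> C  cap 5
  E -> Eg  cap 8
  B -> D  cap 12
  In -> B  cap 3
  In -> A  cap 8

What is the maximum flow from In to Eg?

10

Augment In→A→C→Eg: bottleneck 3, flow now 3.
Augment In→A→D→Eg: bottleneck 4, flow now 7.
Augment In→B→E→Eg: bottleneck 3, flow now 10.
No augmenting path remains; maximum flow = 10.
In the residual graph, reachable from In: {In, A, C, D}.
Min-cut edges: In→B (3), C→Eg (3), D→Eg (4); capacity 3 + 3 + 4 = 10.
This cut is saturated, so no flow can exceed 10.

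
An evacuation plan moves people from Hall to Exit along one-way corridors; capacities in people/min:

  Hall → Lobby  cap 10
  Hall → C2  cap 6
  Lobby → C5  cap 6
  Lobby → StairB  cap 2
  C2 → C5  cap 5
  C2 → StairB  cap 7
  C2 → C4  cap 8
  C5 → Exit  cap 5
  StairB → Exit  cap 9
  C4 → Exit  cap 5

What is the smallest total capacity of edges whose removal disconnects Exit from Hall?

13

Augment Hall→Lobby→C5→Exit: bottleneck 5, flow now 5.
Augment Hall→Lobby→StairB→Exit: bottleneck 2, flow now 7.
Augment Hall→C2→StairB→Exit: bottleneck 6, flow now 13.
No augmenting path remains; maximum flow = 13.
By max-flow min-cut, the minimum cut capacity equals the max flow.
In the residual graph, reachable from Hall: {Hall, Lobby, C5}.
Min-cut edges: Hall→C2 (6), Lobby→StairB (2), C5→Exit (5); capacity 6 + 2 + 5 = 13.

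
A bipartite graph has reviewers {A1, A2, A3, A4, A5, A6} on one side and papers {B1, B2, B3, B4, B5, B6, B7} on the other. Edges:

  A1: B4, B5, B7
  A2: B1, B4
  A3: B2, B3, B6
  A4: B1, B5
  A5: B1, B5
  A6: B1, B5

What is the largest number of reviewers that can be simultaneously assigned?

Unit-capacity flow: source→left, listed edges, right→sink; max matching = max flow.
Augmenting path A1→B4 (+1); matched 1.
Augmenting path A2→B1 (+1); matched 2.
Augmenting path A3→B2 (+1); matched 3.
Augmenting path A4→B5 (+1); matched 4.
Augmenting path A5→B1→A2→B4→A1→B7 (+1); matched 5.
No augmenting path remains; maximum matching = 5.
König certificate: {A1, A2, A3, B1, B5} is a vertex cover of size 5 (every listed pair touches it), so no matching can be larger.

5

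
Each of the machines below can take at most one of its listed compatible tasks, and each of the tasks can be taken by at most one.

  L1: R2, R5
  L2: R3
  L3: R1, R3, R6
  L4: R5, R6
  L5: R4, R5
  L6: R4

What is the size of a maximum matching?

Unit-capacity flow: source→left, listed edges, right→sink; max matching = max flow.
Augmenting path L1→R2 (+1); matched 1.
Augmenting path L2→R3 (+1); matched 2.
Augmenting path L3→R1 (+1); matched 3.
Augmenting path L4→R5 (+1); matched 4.
Augmenting path L5→R4 (+1); matched 5.
Augmenting path L6→R4→L5→R5→L4→R6 (+1); matched 6.
No augmenting path remains; maximum matching = 6.
König certificate: {L1, L2, L3, L4, L5, L6} is a vertex cover of size 6 (every listed pair touches it), so no matching can be larger.

6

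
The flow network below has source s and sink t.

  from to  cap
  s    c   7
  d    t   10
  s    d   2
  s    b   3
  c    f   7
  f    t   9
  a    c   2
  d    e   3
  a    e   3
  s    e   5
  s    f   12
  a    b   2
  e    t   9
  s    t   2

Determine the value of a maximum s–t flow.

18

Augment s→t: bottleneck 2, flow now 2.
Augment s→d→t: bottleneck 2, flow now 4.
Augment s→e→t: bottleneck 5, flow now 9.
Augment s→f→t: bottleneck 9, flow now 18.
No augmenting path remains; maximum flow = 18.
In the residual graph, reachable from s: {s, b, c, f}.
Min-cut edges: s→d (2), s→e (5), s→t (2), f→t (9); capacity 2 + 5 + 2 + 9 = 18.
This cut is saturated, so no flow can exceed 18.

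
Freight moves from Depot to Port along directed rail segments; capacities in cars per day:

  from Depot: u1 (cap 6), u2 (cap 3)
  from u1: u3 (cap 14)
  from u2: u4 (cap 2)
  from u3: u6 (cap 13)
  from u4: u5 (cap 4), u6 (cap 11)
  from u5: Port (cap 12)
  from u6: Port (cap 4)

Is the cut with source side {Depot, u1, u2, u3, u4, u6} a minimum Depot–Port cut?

Given cut capacity: 4 + 4 = 8.
Augment Depot→u1→u3→u6→Port: bottleneck 4, flow now 4.
Augment Depot→u2→u4→u5→Port: bottleneck 2, flow now 6.
No augmenting path remains; maximum flow = 6.
In the residual graph, reachable from Depot: {Depot, u1, u2, u3, u6}.
Min-cut edges: u2→u4 (2), u6→Port (4); capacity 2 + 4 = 6.
Cut capacity 8 exceeds the max flow 6, so it is not minimum.

No — its capacity is 8, but the minimum cut has capacity 6.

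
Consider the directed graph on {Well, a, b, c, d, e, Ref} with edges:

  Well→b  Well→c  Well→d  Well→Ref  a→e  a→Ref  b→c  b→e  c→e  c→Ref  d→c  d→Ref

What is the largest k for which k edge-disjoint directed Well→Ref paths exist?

3

Assign every edge capacity 1; by Menger, the answer equals the max flow.
Path Well→Ref (+1); total 1.
Path Well→c→Ref (+1); total 2.
Path Well→d→Ref (+1); total 3.
No residual Well→Ref path; max flow = 3.
Certifying cut of size 3: {Well→Ref, Well→d, c→Ref}.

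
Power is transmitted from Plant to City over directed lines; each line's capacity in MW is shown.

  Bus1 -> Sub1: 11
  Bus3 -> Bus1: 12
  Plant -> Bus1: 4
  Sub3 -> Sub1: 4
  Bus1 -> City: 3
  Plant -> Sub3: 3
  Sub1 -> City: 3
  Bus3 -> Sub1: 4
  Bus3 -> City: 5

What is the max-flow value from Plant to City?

Augment Plant→Bus1→City: bottleneck 3, flow now 3.
Augment Plant→Bus1→Sub1→City: bottleneck 1, flow now 4.
Augment Plant→Sub3→Sub1→City: bottleneck 2, flow now 6.
No augmenting path remains; maximum flow = 6.
In the residual graph, reachable from Plant: {Plant, Bus1, Sub3, Sub1}.
Min-cut edges: Bus1→City (3), Sub1→City (3); capacity 3 + 3 = 6.
This cut is saturated, so no flow can exceed 6.

6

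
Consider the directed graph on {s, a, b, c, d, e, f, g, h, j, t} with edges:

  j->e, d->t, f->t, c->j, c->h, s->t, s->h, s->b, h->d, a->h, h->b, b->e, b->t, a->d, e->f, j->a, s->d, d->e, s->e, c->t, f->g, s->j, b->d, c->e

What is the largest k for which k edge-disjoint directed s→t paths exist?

Assign every edge capacity 1; by Menger, the answer equals the max flow.
Path s→t (+1); total 1.
Path s→b→t (+1); total 2.
Path s→d→t (+1); total 3.
Path s→e→f→t (+1); total 4.
No residual s→t path; max flow = 4.
Certifying cut of size 4: {b→t, d→t, e→f, s→t}.

4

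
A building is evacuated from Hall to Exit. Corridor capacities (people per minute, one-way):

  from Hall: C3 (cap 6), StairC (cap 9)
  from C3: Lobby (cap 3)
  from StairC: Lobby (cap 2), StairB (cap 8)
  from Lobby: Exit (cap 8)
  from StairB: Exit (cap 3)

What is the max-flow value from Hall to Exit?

Augment Hall→C3→Lobby→Exit: bottleneck 3, flow now 3.
Augment Hall→StairC→Lobby→Exit: bottleneck 2, flow now 5.
Augment Hall→StairC→StairB→Exit: bottleneck 3, flow now 8.
No augmenting path remains; maximum flow = 8.
In the residual graph, reachable from Hall: {Hall, C3, StairC, StairB}.
Min-cut edges: C3→Lobby (3), StairC→Lobby (2), StairB→Exit (3); capacity 3 + 2 + 3 = 8.
This cut is saturated, so no flow can exceed 8.

8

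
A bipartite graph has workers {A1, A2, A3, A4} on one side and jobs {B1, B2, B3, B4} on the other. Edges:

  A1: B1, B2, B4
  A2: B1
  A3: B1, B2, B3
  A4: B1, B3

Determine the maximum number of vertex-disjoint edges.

4

Unit-capacity flow: source→left, listed edges, right→sink; max matching = max flow.
Augmenting path A1→B1 (+1); matched 1.
Augmenting path A3→B2 (+1); matched 2.
Augmenting path A4→B3 (+1); matched 3.
Augmenting path A2→B1→A1→B4 (+1); matched 4.
No augmenting path remains; maximum matching = 4.
König certificate: {A1, A2, A3, A4} is a vertex cover of size 4 (every listed pair touches it), so no matching can be larger.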